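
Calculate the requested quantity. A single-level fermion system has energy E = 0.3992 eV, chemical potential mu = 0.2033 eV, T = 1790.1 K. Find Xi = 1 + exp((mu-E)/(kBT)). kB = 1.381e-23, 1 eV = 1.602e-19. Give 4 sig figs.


Step 1: (mu - E) = 0.2033 - 0.3992 = -0.1959 eV
Step 2: x = (mu-E)*eV/(kB*T) = -0.1959*1.602e-19/(1.381e-23*1790.1) = -1.269
Step 3: exp(x) = 0.281
Step 4: Xi = 1 + 0.281 = 1.281

1.281


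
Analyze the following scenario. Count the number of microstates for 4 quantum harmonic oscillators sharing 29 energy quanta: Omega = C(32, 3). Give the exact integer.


Step 1: Use binomial coefficient C(32, 3)
Step 2: Numerator = 32! / 29!
Step 3: Denominator = 3!
Step 4: Omega = 4960

4960


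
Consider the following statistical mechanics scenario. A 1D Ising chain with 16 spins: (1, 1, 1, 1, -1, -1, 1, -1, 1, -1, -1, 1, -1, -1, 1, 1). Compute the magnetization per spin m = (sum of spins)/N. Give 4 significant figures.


Step 1: Count up spins (+1): 9, down spins (-1): 7
Step 2: Total magnetization M = 9 - 7 = 2
Step 3: m = M/N = 2/16 = 0.125

0.125


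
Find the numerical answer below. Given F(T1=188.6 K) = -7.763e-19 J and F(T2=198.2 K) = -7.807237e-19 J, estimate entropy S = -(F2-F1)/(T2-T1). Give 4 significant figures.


Step 1: dF = F2 - F1 = -7.807237e-19 - (-7.763e-19) = -4.4237e-21 J
Step 2: dT = T2 - T1 = 198.2 - 188.6 = 9.6 K
Step 3: S = -dF/dT = -(-4.4237e-21)/9.6 = 4.608e-22 J/K

4.608e-22


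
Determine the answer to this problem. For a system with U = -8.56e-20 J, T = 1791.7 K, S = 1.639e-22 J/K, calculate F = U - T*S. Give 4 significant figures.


Step 1: T*S = 1791.7 * 1.639e-22 = 2.937e-19 J
Step 2: F = U - T*S = -8.56e-20 - 2.937e-19
Step 3: F = -3.793e-19 J

-3.793e-19


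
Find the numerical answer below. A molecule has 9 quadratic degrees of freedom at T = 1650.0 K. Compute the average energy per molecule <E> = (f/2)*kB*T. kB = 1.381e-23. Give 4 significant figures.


Step 1: f/2 = 9/2 = 4.5
Step 2: kB*T = 1.381e-23 * 1650.0 = 2.279e-20
Step 3: <E> = 4.5 * 2.279e-20 = 1.025e-19 J

1.025e-19


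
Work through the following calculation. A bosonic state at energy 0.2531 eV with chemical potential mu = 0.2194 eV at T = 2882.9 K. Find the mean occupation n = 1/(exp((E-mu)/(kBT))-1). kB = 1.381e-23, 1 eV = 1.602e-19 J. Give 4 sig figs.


Step 1: (E - mu) = 0.0337 eV
Step 2: x = (E-mu)*eV/(kB*T) = 0.0337*1.602e-19/(1.381e-23*2882.9) = 0.1356
Step 3: exp(x) = 1.145
Step 4: n = 1/(exp(x)-1) = 6.886

6.886


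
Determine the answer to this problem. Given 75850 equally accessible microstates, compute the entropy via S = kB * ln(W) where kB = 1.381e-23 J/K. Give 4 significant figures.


Step 1: ln(W) = ln(75850) = 11.24
Step 2: S = kB * ln(W) = 1.381e-23 * 11.24
Step 3: S = 1.552e-22 J/K

1.552e-22


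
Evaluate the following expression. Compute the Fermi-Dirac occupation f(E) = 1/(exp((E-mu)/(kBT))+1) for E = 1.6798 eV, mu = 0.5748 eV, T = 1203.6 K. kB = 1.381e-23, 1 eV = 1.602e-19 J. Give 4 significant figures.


Step 1: (E - mu) = 1.6798 - 0.5748 = 1.105 eV
Step 2: Convert: (E-mu)*eV = 1.77e-19 J
Step 3: x = (E-mu)*eV/(kB*T) = 10.65
Step 4: f = 1/(exp(10.65)+1) = 2.37e-05

2.37e-05


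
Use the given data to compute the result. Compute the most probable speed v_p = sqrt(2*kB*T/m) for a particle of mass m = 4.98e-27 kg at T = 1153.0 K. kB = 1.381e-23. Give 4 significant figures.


Step 1: Numerator = 2*kB*T = 2*1.381e-23*1153.0 = 3.185e-20
Step 2: Ratio = 3.185e-20 / 4.98e-27 = 6.395e+06
Step 3: v_p = sqrt(6.395e+06) = 2529 m/s

2529


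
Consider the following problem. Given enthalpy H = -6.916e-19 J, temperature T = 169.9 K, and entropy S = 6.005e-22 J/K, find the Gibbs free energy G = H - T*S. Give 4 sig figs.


Step 1: T*S = 169.9 * 6.005e-22 = 1.02e-19 J
Step 2: G = H - T*S = -6.916e-19 - 1.02e-19
Step 3: G = -7.936e-19 J

-7.936e-19


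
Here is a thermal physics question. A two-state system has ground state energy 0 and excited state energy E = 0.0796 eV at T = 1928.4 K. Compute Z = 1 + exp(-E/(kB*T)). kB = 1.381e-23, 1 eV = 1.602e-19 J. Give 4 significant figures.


Step 1: Compute beta*E = E*eV/(kB*T) = 0.0796*1.602e-19/(1.381e-23*1928.4) = 0.4788
Step 2: exp(-beta*E) = exp(-0.4788) = 0.6195
Step 3: Z = 1 + 0.6195 = 1.62

1.62


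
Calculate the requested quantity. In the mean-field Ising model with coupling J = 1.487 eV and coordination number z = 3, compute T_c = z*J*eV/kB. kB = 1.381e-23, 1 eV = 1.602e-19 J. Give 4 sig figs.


Step 1: z*J = 3*1.487 = 4.461 eV
Step 2: Convert to Joules: 4.461*1.602e-19 = 7.147e-19 J
Step 3: T_c = 7.147e-19 / 1.381e-23 = 5.175e+04 K

5.175e+04


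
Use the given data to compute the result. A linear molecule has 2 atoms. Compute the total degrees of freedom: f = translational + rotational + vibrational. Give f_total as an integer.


Step 1: Translational DOF = 3
Step 2: Rotational DOF (linear) = 2
Step 3: Vibrational DOF = 3*2 - 5 = 1
Step 4: Total = 3 + 2 + 1 = 6

6


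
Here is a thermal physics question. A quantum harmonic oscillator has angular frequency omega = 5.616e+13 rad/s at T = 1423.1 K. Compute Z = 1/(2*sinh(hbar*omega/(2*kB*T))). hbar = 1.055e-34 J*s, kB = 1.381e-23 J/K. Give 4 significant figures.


Step 1: Compute x = hbar*omega/(kB*T) = 1.055e-34*5.616e+13/(1.381e-23*1423.1) = 0.3015
Step 2: x/2 = 0.1507
Step 3: sinh(x/2) = 0.1513
Step 4: Z = 1/(2*0.1513) = 3.305

3.305


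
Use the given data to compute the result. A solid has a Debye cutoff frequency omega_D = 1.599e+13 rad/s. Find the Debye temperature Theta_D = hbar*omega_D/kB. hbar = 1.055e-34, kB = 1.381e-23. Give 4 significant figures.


Step 1: hbar*omega_D = 1.055e-34 * 1.599e+13 = 1.687e-21 J
Step 2: Theta_D = 1.687e-21 / 1.381e-23
Step 3: Theta_D = 122.2 K

122.2


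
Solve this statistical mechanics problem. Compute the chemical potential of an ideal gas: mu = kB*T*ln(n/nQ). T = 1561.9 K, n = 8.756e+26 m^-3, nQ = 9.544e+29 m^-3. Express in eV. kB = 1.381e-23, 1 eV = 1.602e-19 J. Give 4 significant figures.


Step 1: n/nQ = 8.756e+26/9.544e+29 = 0.0009174
Step 2: ln(n/nQ) = -6.994
Step 3: mu = kB*T*ln(n/nQ) = 2.157e-20*-6.994 = -1.509e-19 J
Step 4: Convert to eV: -1.509e-19/1.602e-19 = -0.9417 eV

-0.9417


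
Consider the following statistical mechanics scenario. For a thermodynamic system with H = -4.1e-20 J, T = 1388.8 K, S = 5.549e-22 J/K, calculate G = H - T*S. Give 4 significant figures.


Step 1: T*S = 1388.8 * 5.549e-22 = 7.706e-19 J
Step 2: G = H - T*S = -4.1e-20 - 7.706e-19
Step 3: G = -8.116e-19 J

-8.116e-19


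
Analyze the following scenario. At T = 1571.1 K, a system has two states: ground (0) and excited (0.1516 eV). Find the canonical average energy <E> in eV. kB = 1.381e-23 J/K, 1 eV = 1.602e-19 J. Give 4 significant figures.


Step 1: beta*E = 0.1516*1.602e-19/(1.381e-23*1571.1) = 1.119
Step 2: exp(-beta*E) = 0.3265
Step 3: <E> = 0.1516*0.3265/(1+0.3265) = 0.03731 eV

0.03731


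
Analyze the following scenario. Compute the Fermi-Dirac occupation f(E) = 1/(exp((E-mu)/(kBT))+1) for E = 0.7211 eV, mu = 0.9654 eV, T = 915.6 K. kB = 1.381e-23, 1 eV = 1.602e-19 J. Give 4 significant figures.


Step 1: (E - mu) = 0.7211 - 0.9654 = -0.2443 eV
Step 2: Convert: (E-mu)*eV = -3.914e-20 J
Step 3: x = (E-mu)*eV/(kB*T) = -3.095
Step 4: f = 1/(exp(-3.095)+1) = 0.9567

0.9567


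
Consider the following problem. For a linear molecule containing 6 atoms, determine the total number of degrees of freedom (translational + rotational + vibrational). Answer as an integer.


Step 1: Translational DOF = 3
Step 2: Rotational DOF (linear) = 2
Step 3: Vibrational DOF = 3*6 - 5 = 13
Step 4: Total = 3 + 2 + 13 = 18

18


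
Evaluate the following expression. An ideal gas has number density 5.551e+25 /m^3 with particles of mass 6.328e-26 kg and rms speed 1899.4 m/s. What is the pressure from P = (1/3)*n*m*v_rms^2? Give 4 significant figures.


Step 1: v_rms^2 = 1899.4^2 = 3.608e+06
Step 2: n*m = 5.551e+25*6.328e-26 = 3.513
Step 3: P = (1/3)*3.513*3.608e+06 = 4.224e+06 Pa

4.224e+06


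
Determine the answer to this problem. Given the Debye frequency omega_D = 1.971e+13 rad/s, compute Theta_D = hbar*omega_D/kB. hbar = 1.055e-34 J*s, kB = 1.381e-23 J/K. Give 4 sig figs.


Step 1: hbar*omega_D = 1.055e-34 * 1.971e+13 = 2.079e-21 J
Step 2: Theta_D = 2.079e-21 / 1.381e-23
Step 3: Theta_D = 150.6 K

150.6


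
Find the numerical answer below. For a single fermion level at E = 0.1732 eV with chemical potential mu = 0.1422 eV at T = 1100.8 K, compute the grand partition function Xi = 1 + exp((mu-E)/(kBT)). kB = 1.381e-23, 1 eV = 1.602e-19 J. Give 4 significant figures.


Step 1: (mu - E) = 0.1422 - 0.1732 = -0.031 eV
Step 2: x = (mu-E)*eV/(kB*T) = -0.031*1.602e-19/(1.381e-23*1100.8) = -0.3267
Step 3: exp(x) = 0.7213
Step 4: Xi = 1 + 0.7213 = 1.721

1.721


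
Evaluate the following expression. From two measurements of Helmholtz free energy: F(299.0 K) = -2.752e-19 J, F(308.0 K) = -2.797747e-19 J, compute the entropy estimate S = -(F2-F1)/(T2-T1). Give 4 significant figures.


Step 1: dF = F2 - F1 = -2.797747e-19 - (-2.752e-19) = -4.5747e-21 J
Step 2: dT = T2 - T1 = 308.0 - 299.0 = 9 K
Step 3: S = -dF/dT = -(-4.5747e-21)/9 = 5.083e-22 J/K

5.083e-22


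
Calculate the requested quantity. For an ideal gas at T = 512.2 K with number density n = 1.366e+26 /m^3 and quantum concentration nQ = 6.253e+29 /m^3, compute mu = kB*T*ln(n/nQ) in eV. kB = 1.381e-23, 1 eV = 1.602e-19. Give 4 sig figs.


Step 1: n/nQ = 1.366e+26/6.253e+29 = 0.0002185
Step 2: ln(n/nQ) = -8.429
Step 3: mu = kB*T*ln(n/nQ) = 7.073e-21*-8.429 = -5.962e-20 J
Step 4: Convert to eV: -5.962e-20/1.602e-19 = -0.3722 eV

-0.3722


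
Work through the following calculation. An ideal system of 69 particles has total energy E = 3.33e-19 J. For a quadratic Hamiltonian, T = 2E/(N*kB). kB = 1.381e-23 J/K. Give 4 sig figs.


Step 1: Numerator = 2*E = 2*3.33e-19 = 6.66e-19 J
Step 2: Denominator = N*kB = 69*1.381e-23 = 9.529e-22
Step 3: T = 6.66e-19 / 9.529e-22 = 698.9 K

698.9


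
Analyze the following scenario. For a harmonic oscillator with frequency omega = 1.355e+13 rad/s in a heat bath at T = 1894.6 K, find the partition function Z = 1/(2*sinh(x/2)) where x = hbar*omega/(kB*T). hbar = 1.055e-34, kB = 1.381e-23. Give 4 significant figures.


Step 1: Compute x = hbar*omega/(kB*T) = 1.055e-34*1.355e+13/(1.381e-23*1894.6) = 0.05464
Step 2: x/2 = 0.02732
Step 3: sinh(x/2) = 0.02732
Step 4: Z = 1/(2*0.02732) = 18.3

18.3


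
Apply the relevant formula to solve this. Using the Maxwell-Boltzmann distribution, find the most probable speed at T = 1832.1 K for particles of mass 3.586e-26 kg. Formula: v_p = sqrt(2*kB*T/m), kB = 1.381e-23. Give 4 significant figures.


Step 1: Numerator = 2*kB*T = 2*1.381e-23*1832.1 = 5.06e-20
Step 2: Ratio = 5.06e-20 / 3.586e-26 = 1.411e+06
Step 3: v_p = sqrt(1.411e+06) = 1188 m/s

1188


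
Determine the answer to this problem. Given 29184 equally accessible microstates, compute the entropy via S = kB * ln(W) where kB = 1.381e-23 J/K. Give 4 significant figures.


Step 1: ln(W) = ln(29184) = 10.28
Step 2: S = kB * ln(W) = 1.381e-23 * 10.28
Step 3: S = 1.42e-22 J/K

1.42e-22


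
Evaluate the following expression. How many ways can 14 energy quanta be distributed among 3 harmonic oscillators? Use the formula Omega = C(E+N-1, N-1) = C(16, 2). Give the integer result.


Step 1: Use binomial coefficient C(16, 2)
Step 2: Numerator = 16! / 14!
Step 3: Denominator = 2!
Step 4: Omega = 120

120


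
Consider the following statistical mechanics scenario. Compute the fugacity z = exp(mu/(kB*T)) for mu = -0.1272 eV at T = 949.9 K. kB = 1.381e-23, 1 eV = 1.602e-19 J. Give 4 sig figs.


Step 1: Convert mu to Joules: -0.1272*1.602e-19 = -2.038e-20 J
Step 2: kB*T = 1.381e-23*949.9 = 1.312e-20 J
Step 3: mu/(kB*T) = -1.553
Step 4: z = exp(-1.553) = 0.2115

0.2115


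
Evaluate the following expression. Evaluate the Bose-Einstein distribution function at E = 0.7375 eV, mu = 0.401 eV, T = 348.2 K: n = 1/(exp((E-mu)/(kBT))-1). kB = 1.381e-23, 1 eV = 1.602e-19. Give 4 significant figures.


Step 1: (E - mu) = 0.3365 eV
Step 2: x = (E-mu)*eV/(kB*T) = 0.3365*1.602e-19/(1.381e-23*348.2) = 11.21
Step 3: exp(x) = 7.39e+04
Step 4: n = 1/(exp(x)-1) = 1.353e-05

1.353e-05


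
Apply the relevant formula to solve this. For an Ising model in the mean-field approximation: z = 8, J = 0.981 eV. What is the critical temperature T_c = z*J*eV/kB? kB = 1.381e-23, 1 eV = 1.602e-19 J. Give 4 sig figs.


Step 1: z*J = 8*0.981 = 7.848 eV
Step 2: Convert to Joules: 7.848*1.602e-19 = 1.257e-18 J
Step 3: T_c = 1.257e-18 / 1.381e-23 = 9.104e+04 K

9.104e+04


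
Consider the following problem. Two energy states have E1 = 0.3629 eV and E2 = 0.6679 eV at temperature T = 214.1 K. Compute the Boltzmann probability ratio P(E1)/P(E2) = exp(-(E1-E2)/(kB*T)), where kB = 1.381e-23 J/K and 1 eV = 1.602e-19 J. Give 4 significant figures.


Step 1: Compute energy difference dE = E1 - E2 = 0.3629 - 0.6679 = -0.305 eV
Step 2: Convert to Joules: dE_J = -0.305 * 1.602e-19 = -4.886e-20 J
Step 3: Compute exponent = -dE_J / (kB * T) = -(-4.886e-20) / (1.381e-23 * 214.1) = 16.53
Step 4: P(E1)/P(E2) = exp(16.53) = 1.503e+07

1.503e+07


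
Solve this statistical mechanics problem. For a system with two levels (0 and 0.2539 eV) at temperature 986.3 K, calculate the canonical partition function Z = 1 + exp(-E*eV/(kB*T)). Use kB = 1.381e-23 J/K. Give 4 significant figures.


Step 1: Compute beta*E = E*eV/(kB*T) = 0.2539*1.602e-19/(1.381e-23*986.3) = 2.986
Step 2: exp(-beta*E) = exp(-2.986) = 0.05048
Step 3: Z = 1 + 0.05048 = 1.05

1.05


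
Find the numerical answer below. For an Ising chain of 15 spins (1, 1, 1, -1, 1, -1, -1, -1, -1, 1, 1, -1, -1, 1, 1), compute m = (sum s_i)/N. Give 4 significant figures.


Step 1: Count up spins (+1): 8, down spins (-1): 7
Step 2: Total magnetization M = 8 - 7 = 1
Step 3: m = M/N = 1/15 = 0.06667

0.06667


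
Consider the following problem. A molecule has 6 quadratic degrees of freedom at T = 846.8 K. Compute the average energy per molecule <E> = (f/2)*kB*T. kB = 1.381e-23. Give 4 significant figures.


Step 1: f/2 = 6/2 = 3
Step 2: kB*T = 1.381e-23 * 846.8 = 1.169e-20
Step 3: <E> = 3 * 1.169e-20 = 3.508e-20 J

3.508e-20


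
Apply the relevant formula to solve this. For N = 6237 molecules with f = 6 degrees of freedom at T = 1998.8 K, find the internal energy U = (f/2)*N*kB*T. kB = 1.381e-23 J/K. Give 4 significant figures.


Step 1: f/2 = 6/2 = 3.0
Step 2: N*kB*T = 6237*1.381e-23*1998.8 = 1.722e-16
Step 3: U = 3.0 * 1.722e-16 = 5.165e-16 J

5.165e-16


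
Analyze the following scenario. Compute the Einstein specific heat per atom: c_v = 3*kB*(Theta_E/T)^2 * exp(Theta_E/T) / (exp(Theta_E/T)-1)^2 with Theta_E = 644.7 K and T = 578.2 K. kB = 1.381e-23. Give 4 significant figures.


Step 1: x = Theta_E/T = 644.7/578.2 = 1.115
Step 2: x^2 = 1.243
Step 3: exp(x) = 3.05
Step 4: c_v = 3*1.381e-23*1.243*3.05/(3.05-1)^2 = 3.739e-23

3.739e-23


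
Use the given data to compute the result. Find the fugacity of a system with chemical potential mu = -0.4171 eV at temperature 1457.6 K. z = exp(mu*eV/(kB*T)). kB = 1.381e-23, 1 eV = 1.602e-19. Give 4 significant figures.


Step 1: Convert mu to Joules: -0.4171*1.602e-19 = -6.682e-20 J
Step 2: kB*T = 1.381e-23*1457.6 = 2.013e-20 J
Step 3: mu/(kB*T) = -3.319
Step 4: z = exp(-3.319) = 0.03617

0.03617


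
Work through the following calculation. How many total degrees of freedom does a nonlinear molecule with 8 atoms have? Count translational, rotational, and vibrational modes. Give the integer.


Step 1: Translational DOF = 3
Step 2: Rotational DOF (nonlinear) = 3
Step 3: Vibrational DOF = 3*8 - 6 = 18
Step 4: Total = 3 + 3 + 18 = 24

24


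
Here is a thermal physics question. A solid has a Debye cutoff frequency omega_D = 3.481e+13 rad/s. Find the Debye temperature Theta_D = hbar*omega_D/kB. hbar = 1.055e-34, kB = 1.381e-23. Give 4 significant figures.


Step 1: hbar*omega_D = 1.055e-34 * 3.481e+13 = 3.672e-21 J
Step 2: Theta_D = 3.672e-21 / 1.381e-23
Step 3: Theta_D = 265.9 K

265.9


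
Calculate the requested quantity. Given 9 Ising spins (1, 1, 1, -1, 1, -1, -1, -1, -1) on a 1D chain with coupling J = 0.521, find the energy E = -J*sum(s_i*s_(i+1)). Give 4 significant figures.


Step 1: Nearest-neighbor products: 1, 1, -1, -1, -1, 1, 1, 1
Step 2: Sum of products = 2
Step 3: E = -0.521 * 2 = -1.042

-1.042


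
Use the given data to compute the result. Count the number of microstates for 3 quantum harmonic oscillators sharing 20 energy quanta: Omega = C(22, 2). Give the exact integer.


Step 1: Use binomial coefficient C(22, 2)
Step 2: Numerator = 22! / 20!
Step 3: Denominator = 2!
Step 4: Omega = 231

231


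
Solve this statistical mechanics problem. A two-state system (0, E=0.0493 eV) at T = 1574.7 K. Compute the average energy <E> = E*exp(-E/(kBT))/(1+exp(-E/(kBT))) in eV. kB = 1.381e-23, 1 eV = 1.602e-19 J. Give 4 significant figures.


Step 1: beta*E = 0.0493*1.602e-19/(1.381e-23*1574.7) = 0.3632
Step 2: exp(-beta*E) = 0.6955
Step 3: <E> = 0.0493*0.6955/(1+0.6955) = 0.02022 eV

0.02022


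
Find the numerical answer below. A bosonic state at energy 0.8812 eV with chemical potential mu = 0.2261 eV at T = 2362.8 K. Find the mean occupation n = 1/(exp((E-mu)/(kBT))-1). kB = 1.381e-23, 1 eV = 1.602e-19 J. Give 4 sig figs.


Step 1: (E - mu) = 0.6551 eV
Step 2: x = (E-mu)*eV/(kB*T) = 0.6551*1.602e-19/(1.381e-23*2362.8) = 3.216
Step 3: exp(x) = 24.93
Step 4: n = 1/(exp(x)-1) = 0.04178

0.04178


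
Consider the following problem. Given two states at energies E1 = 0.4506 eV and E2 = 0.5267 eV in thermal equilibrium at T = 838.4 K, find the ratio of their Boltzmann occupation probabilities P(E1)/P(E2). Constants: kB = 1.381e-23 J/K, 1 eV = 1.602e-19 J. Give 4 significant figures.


Step 1: Compute energy difference dE = E1 - E2 = 0.4506 - 0.5267 = -0.0761 eV
Step 2: Convert to Joules: dE_J = -0.0761 * 1.602e-19 = -1.219e-20 J
Step 3: Compute exponent = -dE_J / (kB * T) = -(-1.219e-20) / (1.381e-23 * 838.4) = 1.053
Step 4: P(E1)/P(E2) = exp(1.053) = 2.866

2.866


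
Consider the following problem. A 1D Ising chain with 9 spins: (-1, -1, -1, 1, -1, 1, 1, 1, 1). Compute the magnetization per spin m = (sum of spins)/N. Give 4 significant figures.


Step 1: Count up spins (+1): 5, down spins (-1): 4
Step 2: Total magnetization M = 5 - 4 = 1
Step 3: m = M/N = 1/9 = 0.1111

0.1111


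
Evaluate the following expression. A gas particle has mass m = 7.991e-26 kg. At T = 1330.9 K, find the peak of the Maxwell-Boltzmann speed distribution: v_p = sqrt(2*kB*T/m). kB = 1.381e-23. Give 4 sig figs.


Step 1: Numerator = 2*kB*T = 2*1.381e-23*1330.9 = 3.676e-20
Step 2: Ratio = 3.676e-20 / 7.991e-26 = 4.6e+05
Step 3: v_p = sqrt(4.6e+05) = 678.2 m/s

678.2


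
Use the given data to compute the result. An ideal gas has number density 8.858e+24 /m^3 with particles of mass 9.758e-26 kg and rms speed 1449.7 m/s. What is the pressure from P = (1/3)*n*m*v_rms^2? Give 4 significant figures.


Step 1: v_rms^2 = 1449.7^2 = 2.102e+06
Step 2: n*m = 8.858e+24*9.758e-26 = 0.8644
Step 3: P = (1/3)*0.8644*2.102e+06 = 6.055e+05 Pa

6.055e+05


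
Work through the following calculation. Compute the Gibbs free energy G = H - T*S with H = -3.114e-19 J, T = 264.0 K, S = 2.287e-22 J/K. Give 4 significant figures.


Step 1: T*S = 264.0 * 2.287e-22 = 6.038e-20 J
Step 2: G = H - T*S = -3.114e-19 - 6.038e-20
Step 3: G = -3.718e-19 J

-3.718e-19


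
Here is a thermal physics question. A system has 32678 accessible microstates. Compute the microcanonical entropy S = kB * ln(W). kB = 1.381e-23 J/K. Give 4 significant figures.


Step 1: ln(W) = ln(32678) = 10.39
Step 2: S = kB * ln(W) = 1.381e-23 * 10.39
Step 3: S = 1.435e-22 J/K

1.435e-22


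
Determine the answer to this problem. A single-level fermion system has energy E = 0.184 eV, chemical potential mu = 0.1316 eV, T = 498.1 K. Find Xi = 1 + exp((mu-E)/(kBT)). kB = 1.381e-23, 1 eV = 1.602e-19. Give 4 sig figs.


Step 1: (mu - E) = 0.1316 - 0.184 = -0.0524 eV
Step 2: x = (mu-E)*eV/(kB*T) = -0.0524*1.602e-19/(1.381e-23*498.1) = -1.22
Step 3: exp(x) = 0.2951
Step 4: Xi = 1 + 0.2951 = 1.295

1.295


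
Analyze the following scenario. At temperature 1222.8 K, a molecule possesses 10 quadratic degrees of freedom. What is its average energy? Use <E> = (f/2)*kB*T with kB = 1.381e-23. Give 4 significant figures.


Step 1: f/2 = 10/2 = 5
Step 2: kB*T = 1.381e-23 * 1222.8 = 1.689e-20
Step 3: <E> = 5 * 1.689e-20 = 8.443e-20 J

8.443e-20


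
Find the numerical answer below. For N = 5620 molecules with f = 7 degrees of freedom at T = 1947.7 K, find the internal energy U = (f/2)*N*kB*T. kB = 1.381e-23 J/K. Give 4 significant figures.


Step 1: f/2 = 7/2 = 3.5
Step 2: N*kB*T = 5620*1.381e-23*1947.7 = 1.512e-16
Step 3: U = 3.5 * 1.512e-16 = 5.291e-16 J

5.291e-16


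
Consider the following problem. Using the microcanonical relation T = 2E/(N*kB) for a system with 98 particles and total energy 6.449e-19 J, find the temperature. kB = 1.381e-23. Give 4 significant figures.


Step 1: Numerator = 2*E = 2*6.449e-19 = 1.29e-18 J
Step 2: Denominator = N*kB = 98*1.381e-23 = 1.353e-21
Step 3: T = 1.29e-18 / 1.353e-21 = 953 K

953


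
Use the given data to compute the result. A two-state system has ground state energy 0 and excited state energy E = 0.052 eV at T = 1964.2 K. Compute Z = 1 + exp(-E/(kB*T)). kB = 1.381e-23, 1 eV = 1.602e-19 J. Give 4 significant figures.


Step 1: Compute beta*E = E*eV/(kB*T) = 0.052*1.602e-19/(1.381e-23*1964.2) = 0.3071
Step 2: exp(-beta*E) = exp(-0.3071) = 0.7356
Step 3: Z = 1 + 0.7356 = 1.736

1.736


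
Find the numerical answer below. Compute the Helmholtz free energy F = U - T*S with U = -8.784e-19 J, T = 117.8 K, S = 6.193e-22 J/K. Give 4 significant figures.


Step 1: T*S = 117.8 * 6.193e-22 = 7.295e-20 J
Step 2: F = U - T*S = -8.784e-19 - 7.295e-20
Step 3: F = -9.514e-19 J

-9.514e-19


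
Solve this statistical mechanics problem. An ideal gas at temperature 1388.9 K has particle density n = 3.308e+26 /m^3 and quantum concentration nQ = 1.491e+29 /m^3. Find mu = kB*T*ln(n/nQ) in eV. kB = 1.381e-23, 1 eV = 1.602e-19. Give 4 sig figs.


Step 1: n/nQ = 3.308e+26/1.491e+29 = 0.002219
Step 2: ln(n/nQ) = -6.111
Step 3: mu = kB*T*ln(n/nQ) = 1.918e-20*-6.111 = -1.172e-19 J
Step 4: Convert to eV: -1.172e-19/1.602e-19 = -0.7317 eV

-0.7317


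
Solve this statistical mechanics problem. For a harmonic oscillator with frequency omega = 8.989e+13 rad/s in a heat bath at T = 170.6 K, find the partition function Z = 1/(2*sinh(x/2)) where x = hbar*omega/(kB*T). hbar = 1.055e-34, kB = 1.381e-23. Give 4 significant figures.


Step 1: Compute x = hbar*omega/(kB*T) = 1.055e-34*8.989e+13/(1.381e-23*170.6) = 4.025
Step 2: x/2 = 2.013
Step 3: sinh(x/2) = 3.675
Step 4: Z = 1/(2*3.675) = 0.1361

0.1361


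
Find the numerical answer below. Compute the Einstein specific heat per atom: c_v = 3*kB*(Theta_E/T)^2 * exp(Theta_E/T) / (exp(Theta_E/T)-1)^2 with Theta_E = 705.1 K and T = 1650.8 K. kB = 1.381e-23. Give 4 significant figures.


Step 1: x = Theta_E/T = 705.1/1650.8 = 0.4271
Step 2: x^2 = 0.1824
Step 3: exp(x) = 1.533
Step 4: c_v = 3*1.381e-23*0.1824*1.533/(1.533-1)^2 = 4.081e-23

4.081e-23


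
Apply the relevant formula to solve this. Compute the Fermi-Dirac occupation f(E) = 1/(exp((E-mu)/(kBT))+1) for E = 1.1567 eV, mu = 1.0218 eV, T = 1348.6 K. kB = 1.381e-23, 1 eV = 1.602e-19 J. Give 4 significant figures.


Step 1: (E - mu) = 1.1567 - 1.0218 = 0.1349 eV
Step 2: Convert: (E-mu)*eV = 2.161e-20 J
Step 3: x = (E-mu)*eV/(kB*T) = 1.16
Step 4: f = 1/(exp(1.16)+1) = 0.2386

0.2386


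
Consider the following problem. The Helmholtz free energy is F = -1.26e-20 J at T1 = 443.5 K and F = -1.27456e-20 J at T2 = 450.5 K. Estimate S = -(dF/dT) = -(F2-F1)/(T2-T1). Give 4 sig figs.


Step 1: dF = F2 - F1 = -1.27456e-20 - (-1.26e-20) = -1.456e-22 J
Step 2: dT = T2 - T1 = 450.5 - 443.5 = 7 K
Step 3: S = -dF/dT = -(-1.456e-22)/7 = 2.08e-23 J/K

2.08e-23


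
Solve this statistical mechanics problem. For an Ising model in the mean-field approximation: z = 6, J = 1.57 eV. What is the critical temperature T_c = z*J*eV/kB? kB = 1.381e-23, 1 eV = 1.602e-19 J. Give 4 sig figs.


Step 1: z*J = 6*1.57 = 9.42 eV
Step 2: Convert to Joules: 9.42*1.602e-19 = 1.509e-18 J
Step 3: T_c = 1.509e-18 / 1.381e-23 = 1.093e+05 K

1.093e+05


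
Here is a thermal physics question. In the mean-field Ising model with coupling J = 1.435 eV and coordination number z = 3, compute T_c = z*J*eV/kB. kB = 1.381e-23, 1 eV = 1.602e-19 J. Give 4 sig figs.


Step 1: z*J = 3*1.435 = 4.305 eV
Step 2: Convert to Joules: 4.305*1.602e-19 = 6.897e-19 J
Step 3: T_c = 6.897e-19 / 1.381e-23 = 4.994e+04 K

4.994e+04


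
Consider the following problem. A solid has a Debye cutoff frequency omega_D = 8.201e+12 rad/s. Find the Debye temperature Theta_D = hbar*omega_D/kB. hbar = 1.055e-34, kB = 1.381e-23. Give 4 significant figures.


Step 1: hbar*omega_D = 1.055e-34 * 8.201e+12 = 8.652e-22 J
Step 2: Theta_D = 8.652e-22 / 1.381e-23
Step 3: Theta_D = 62.65 K

62.65


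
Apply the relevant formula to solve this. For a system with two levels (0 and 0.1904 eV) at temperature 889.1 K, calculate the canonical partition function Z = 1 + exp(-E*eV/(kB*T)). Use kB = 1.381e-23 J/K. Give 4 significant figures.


Step 1: Compute beta*E = E*eV/(kB*T) = 0.1904*1.602e-19/(1.381e-23*889.1) = 2.484
Step 2: exp(-beta*E) = exp(-2.484) = 0.08339
Step 3: Z = 1 + 0.08339 = 1.083

1.083


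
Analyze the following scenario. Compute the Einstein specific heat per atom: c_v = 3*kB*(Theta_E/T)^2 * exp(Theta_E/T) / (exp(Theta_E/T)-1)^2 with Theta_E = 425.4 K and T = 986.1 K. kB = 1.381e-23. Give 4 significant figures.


Step 1: x = Theta_E/T = 425.4/986.1 = 0.4314
Step 2: x^2 = 0.1861
Step 3: exp(x) = 1.539
Step 4: c_v = 3*1.381e-23*0.1861*1.539/(1.539-1)^2 = 4.079e-23

4.079e-23


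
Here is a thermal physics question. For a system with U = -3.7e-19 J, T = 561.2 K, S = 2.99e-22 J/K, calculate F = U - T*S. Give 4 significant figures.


Step 1: T*S = 561.2 * 2.99e-22 = 1.678e-19 J
Step 2: F = U - T*S = -3.7e-19 - 1.678e-19
Step 3: F = -5.378e-19 J

-5.378e-19


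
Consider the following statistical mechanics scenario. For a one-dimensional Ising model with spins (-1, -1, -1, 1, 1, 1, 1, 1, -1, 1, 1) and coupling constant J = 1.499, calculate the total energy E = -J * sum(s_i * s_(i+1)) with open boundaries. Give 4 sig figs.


Step 1: Nearest-neighbor products: 1, 1, -1, 1, 1, 1, 1, -1, -1, 1
Step 2: Sum of products = 4
Step 3: E = -1.499 * 4 = -5.996

-5.996


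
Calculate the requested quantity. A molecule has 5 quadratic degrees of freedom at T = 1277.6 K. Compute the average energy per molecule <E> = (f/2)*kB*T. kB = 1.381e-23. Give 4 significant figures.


Step 1: f/2 = 5/2 = 2.5
Step 2: kB*T = 1.381e-23 * 1277.6 = 1.764e-20
Step 3: <E> = 2.5 * 1.764e-20 = 4.411e-20 J

4.411e-20


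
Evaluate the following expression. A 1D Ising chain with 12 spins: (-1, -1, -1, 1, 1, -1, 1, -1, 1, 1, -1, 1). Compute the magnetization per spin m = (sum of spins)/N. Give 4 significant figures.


Step 1: Count up spins (+1): 6, down spins (-1): 6
Step 2: Total magnetization M = 6 - 6 = 0
Step 3: m = M/N = 0/12 = 0

0


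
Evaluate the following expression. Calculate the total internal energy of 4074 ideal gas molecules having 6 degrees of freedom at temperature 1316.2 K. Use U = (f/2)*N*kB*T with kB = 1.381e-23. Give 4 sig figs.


Step 1: f/2 = 6/2 = 3.0
Step 2: N*kB*T = 4074*1.381e-23*1316.2 = 7.405e-17
Step 3: U = 3.0 * 7.405e-17 = 2.222e-16 J

2.222e-16


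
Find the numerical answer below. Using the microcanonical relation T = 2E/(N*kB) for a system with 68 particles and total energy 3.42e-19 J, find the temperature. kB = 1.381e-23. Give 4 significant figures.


Step 1: Numerator = 2*E = 2*3.42e-19 = 6.84e-19 J
Step 2: Denominator = N*kB = 68*1.381e-23 = 9.391e-22
Step 3: T = 6.84e-19 / 9.391e-22 = 728.4 K

728.4


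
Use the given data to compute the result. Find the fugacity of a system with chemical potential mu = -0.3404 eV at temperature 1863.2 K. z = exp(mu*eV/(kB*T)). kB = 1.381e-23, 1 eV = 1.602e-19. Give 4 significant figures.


Step 1: Convert mu to Joules: -0.3404*1.602e-19 = -5.453e-20 J
Step 2: kB*T = 1.381e-23*1863.2 = 2.573e-20 J
Step 3: mu/(kB*T) = -2.119
Step 4: z = exp(-2.119) = 0.1201

0.1201


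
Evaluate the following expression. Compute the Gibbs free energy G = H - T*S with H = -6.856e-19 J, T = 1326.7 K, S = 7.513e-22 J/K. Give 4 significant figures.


Step 1: T*S = 1326.7 * 7.513e-22 = 9.967e-19 J
Step 2: G = H - T*S = -6.856e-19 - 9.967e-19
Step 3: G = -1.682e-18 J

-1.682e-18


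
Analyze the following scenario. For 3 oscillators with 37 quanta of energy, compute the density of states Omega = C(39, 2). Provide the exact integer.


Step 1: Use binomial coefficient C(39, 2)
Step 2: Numerator = 39! / 37!
Step 3: Denominator = 2!
Step 4: Omega = 741

741


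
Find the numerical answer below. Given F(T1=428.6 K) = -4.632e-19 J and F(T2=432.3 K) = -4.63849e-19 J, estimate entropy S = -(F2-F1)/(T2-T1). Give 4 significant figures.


Step 1: dF = F2 - F1 = -4.63849e-19 - (-4.632e-19) = -6.49e-22 J
Step 2: dT = T2 - T1 = 432.3 - 428.6 = 3.7 K
Step 3: S = -dF/dT = -(-6.49e-22)/3.7 = 1.754e-22 J/K

1.754e-22


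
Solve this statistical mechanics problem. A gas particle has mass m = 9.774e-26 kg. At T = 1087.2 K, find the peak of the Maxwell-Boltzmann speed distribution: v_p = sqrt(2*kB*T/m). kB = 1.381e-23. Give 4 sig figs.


Step 1: Numerator = 2*kB*T = 2*1.381e-23*1087.2 = 3.003e-20
Step 2: Ratio = 3.003e-20 / 9.774e-26 = 3.072e+05
Step 3: v_p = sqrt(3.072e+05) = 554.3 m/s

554.3


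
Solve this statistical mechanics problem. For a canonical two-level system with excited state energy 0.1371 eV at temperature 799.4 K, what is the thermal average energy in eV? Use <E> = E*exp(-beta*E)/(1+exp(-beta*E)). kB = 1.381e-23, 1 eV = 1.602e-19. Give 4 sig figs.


Step 1: beta*E = 0.1371*1.602e-19/(1.381e-23*799.4) = 1.989
Step 2: exp(-beta*E) = 0.1368
Step 3: <E> = 0.1371*0.1368/(1+0.1368) = 0.01649 eV

0.01649


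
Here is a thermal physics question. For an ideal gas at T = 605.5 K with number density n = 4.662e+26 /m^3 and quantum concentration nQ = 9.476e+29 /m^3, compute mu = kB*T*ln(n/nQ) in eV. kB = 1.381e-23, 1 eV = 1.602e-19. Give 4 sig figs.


Step 1: n/nQ = 4.662e+26/9.476e+29 = 0.000492
Step 2: ln(n/nQ) = -7.617
Step 3: mu = kB*T*ln(n/nQ) = 8.362e-21*-7.617 = -6.369e-20 J
Step 4: Convert to eV: -6.369e-20/1.602e-19 = -0.3976 eV

-0.3976


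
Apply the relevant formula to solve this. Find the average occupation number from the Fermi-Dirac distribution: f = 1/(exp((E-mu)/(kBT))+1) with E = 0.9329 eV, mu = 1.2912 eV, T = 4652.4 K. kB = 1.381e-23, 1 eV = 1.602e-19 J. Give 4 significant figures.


Step 1: (E - mu) = 0.9329 - 1.2912 = -0.3583 eV
Step 2: Convert: (E-mu)*eV = -5.74e-20 J
Step 3: x = (E-mu)*eV/(kB*T) = -0.8934
Step 4: f = 1/(exp(-0.8934)+1) = 0.7096

0.7096


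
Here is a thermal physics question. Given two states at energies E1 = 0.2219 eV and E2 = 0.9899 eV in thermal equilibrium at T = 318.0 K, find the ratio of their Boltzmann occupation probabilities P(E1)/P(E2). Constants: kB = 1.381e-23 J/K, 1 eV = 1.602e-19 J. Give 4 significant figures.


Step 1: Compute energy difference dE = E1 - E2 = 0.2219 - 0.9899 = -0.768 eV
Step 2: Convert to Joules: dE_J = -0.768 * 1.602e-19 = -1.23e-19 J
Step 3: Compute exponent = -dE_J / (kB * T) = -(-1.23e-19) / (1.381e-23 * 318.0) = 28.02
Step 4: P(E1)/P(E2) = exp(28.02) = 1.469e+12

1.469e+12


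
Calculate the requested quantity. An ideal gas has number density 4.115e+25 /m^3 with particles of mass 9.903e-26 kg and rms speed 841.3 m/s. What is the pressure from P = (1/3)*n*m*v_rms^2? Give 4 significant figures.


Step 1: v_rms^2 = 841.3^2 = 7.078e+05
Step 2: n*m = 4.115e+25*9.903e-26 = 4.075
Step 3: P = (1/3)*4.075*7.078e+05 = 9.614e+05 Pa

9.614e+05


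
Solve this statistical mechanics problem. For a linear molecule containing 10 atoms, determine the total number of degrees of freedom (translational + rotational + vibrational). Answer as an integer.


Step 1: Translational DOF = 3
Step 2: Rotational DOF (linear) = 2
Step 3: Vibrational DOF = 3*10 - 5 = 25
Step 4: Total = 3 + 2 + 25 = 30

30


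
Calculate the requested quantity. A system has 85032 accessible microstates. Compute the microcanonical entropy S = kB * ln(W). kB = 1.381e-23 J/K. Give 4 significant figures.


Step 1: ln(W) = ln(85032) = 11.35
Step 2: S = kB * ln(W) = 1.381e-23 * 11.35
Step 3: S = 1.568e-22 J/K

1.568e-22


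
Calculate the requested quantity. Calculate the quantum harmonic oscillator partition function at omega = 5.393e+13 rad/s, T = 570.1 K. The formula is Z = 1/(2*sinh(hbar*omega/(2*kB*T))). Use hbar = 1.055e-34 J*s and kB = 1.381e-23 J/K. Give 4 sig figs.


Step 1: Compute x = hbar*omega/(kB*T) = 1.055e-34*5.393e+13/(1.381e-23*570.1) = 0.7227
Step 2: x/2 = 0.3613
Step 3: sinh(x/2) = 0.3692
Step 4: Z = 1/(2*0.3692) = 1.354

1.354


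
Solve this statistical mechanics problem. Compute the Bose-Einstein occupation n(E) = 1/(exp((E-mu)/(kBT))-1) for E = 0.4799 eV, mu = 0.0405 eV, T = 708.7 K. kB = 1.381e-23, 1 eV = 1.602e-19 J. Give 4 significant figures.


Step 1: (E - mu) = 0.4394 eV
Step 2: x = (E-mu)*eV/(kB*T) = 0.4394*1.602e-19/(1.381e-23*708.7) = 7.192
Step 3: exp(x) = 1329
Step 4: n = 1/(exp(x)-1) = 0.0007529

0.0007529


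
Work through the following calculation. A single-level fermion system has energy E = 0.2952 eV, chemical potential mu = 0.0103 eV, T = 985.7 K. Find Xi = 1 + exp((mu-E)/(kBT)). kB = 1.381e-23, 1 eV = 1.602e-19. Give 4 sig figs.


Step 1: (mu - E) = 0.0103 - 0.2952 = -0.2849 eV
Step 2: x = (mu-E)*eV/(kB*T) = -0.2849*1.602e-19/(1.381e-23*985.7) = -3.353
Step 3: exp(x) = 0.03498
Step 4: Xi = 1 + 0.03498 = 1.035

1.035


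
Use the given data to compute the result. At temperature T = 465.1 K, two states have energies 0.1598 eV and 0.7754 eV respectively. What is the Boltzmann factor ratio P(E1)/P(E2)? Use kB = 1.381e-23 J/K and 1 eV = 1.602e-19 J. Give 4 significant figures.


Step 1: Compute energy difference dE = E1 - E2 = 0.1598 - 0.7754 = -0.6156 eV
Step 2: Convert to Joules: dE_J = -0.6156 * 1.602e-19 = -9.862e-20 J
Step 3: Compute exponent = -dE_J / (kB * T) = -(-9.862e-20) / (1.381e-23 * 465.1) = 15.35
Step 4: P(E1)/P(E2) = exp(15.35) = 4.657e+06

4.657e+06


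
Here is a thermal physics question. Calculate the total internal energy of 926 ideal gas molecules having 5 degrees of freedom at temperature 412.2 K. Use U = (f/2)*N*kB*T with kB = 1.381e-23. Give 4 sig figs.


Step 1: f/2 = 5/2 = 2.5
Step 2: N*kB*T = 926*1.381e-23*412.2 = 5.271e-18
Step 3: U = 2.5 * 5.271e-18 = 1.318e-17 J

1.318e-17


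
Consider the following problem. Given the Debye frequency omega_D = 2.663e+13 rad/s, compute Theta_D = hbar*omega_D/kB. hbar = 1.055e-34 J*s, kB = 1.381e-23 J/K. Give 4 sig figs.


Step 1: hbar*omega_D = 1.055e-34 * 2.663e+13 = 2.809e-21 J
Step 2: Theta_D = 2.809e-21 / 1.381e-23
Step 3: Theta_D = 203.4 K

203.4


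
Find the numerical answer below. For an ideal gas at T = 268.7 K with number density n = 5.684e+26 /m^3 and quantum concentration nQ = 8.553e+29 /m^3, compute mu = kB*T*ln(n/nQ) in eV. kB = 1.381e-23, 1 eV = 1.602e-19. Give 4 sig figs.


Step 1: n/nQ = 5.684e+26/8.553e+29 = 0.0006646
Step 2: ln(n/nQ) = -7.316
Step 3: mu = kB*T*ln(n/nQ) = 3.711e-21*-7.316 = -2.715e-20 J
Step 4: Convert to eV: -2.715e-20/1.602e-19 = -0.1695 eV

-0.1695


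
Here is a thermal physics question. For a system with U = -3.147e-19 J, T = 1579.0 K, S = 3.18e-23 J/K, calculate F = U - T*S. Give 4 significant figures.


Step 1: T*S = 1579.0 * 3.18e-23 = 5.021e-20 J
Step 2: F = U - T*S = -3.147e-19 - 5.021e-20
Step 3: F = -3.649e-19 J

-3.649e-19


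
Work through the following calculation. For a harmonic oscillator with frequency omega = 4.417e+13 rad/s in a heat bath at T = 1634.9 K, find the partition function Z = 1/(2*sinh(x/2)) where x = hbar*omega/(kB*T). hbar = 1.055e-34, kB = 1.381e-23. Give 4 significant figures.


Step 1: Compute x = hbar*omega/(kB*T) = 1.055e-34*4.417e+13/(1.381e-23*1634.9) = 0.2064
Step 2: x/2 = 0.1032
Step 3: sinh(x/2) = 0.1034
Step 4: Z = 1/(2*0.1034) = 4.837

4.837


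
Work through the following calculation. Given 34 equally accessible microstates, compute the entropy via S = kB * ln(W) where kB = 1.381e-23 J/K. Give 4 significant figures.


Step 1: ln(W) = ln(34) = 3.526
Step 2: S = kB * ln(W) = 1.381e-23 * 3.526
Step 3: S = 4.87e-23 J/K

4.87e-23


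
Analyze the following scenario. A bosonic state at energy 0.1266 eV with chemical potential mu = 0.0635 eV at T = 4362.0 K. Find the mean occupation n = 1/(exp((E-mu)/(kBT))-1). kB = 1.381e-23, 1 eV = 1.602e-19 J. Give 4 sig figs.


Step 1: (E - mu) = 0.0631 eV
Step 2: x = (E-mu)*eV/(kB*T) = 0.0631*1.602e-19/(1.381e-23*4362.0) = 0.1678
Step 3: exp(x) = 1.183
Step 4: n = 1/(exp(x)-1) = 5.473

5.473


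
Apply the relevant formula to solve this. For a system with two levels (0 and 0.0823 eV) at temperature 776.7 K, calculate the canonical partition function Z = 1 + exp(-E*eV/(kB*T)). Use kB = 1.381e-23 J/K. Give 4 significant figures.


Step 1: Compute beta*E = E*eV/(kB*T) = 0.0823*1.602e-19/(1.381e-23*776.7) = 1.229
Step 2: exp(-beta*E) = exp(-1.229) = 0.2925
Step 3: Z = 1 + 0.2925 = 1.293

1.293


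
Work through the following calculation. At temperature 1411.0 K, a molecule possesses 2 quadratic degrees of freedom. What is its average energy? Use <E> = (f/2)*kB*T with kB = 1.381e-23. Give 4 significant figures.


Step 1: f/2 = 2/2 = 1
Step 2: kB*T = 1.381e-23 * 1411.0 = 1.949e-20
Step 3: <E> = 1 * 1.949e-20 = 1.949e-20 J

1.949e-20


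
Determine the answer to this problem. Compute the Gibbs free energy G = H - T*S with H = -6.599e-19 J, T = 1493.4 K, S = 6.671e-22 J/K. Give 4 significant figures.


Step 1: T*S = 1493.4 * 6.671e-22 = 9.962e-19 J
Step 2: G = H - T*S = -6.599e-19 - 9.962e-19
Step 3: G = -1.656e-18 J

-1.656e-18


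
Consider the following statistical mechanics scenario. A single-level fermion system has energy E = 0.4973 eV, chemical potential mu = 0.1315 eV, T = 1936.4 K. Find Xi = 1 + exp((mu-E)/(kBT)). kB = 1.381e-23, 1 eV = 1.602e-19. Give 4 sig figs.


Step 1: (mu - E) = 0.1315 - 0.4973 = -0.3658 eV
Step 2: x = (mu-E)*eV/(kB*T) = -0.3658*1.602e-19/(1.381e-23*1936.4) = -2.191
Step 3: exp(x) = 0.1118
Step 4: Xi = 1 + 0.1118 = 1.112

1.112


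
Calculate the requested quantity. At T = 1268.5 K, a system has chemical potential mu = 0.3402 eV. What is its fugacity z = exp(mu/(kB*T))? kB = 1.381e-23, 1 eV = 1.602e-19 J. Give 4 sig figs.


Step 1: Convert mu to Joules: 0.3402*1.602e-19 = 5.45e-20 J
Step 2: kB*T = 1.381e-23*1268.5 = 1.752e-20 J
Step 3: mu/(kB*T) = 3.111
Step 4: z = exp(3.111) = 22.45

22.45


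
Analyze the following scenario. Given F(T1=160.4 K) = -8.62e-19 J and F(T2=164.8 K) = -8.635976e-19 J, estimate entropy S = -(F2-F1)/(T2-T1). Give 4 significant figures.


Step 1: dF = F2 - F1 = -8.635976e-19 - (-8.62e-19) = -1.5976e-21 J
Step 2: dT = T2 - T1 = 164.8 - 160.4 = 4.4 K
Step 3: S = -dF/dT = -(-1.5976e-21)/4.4 = 3.631e-22 J/K

3.631e-22


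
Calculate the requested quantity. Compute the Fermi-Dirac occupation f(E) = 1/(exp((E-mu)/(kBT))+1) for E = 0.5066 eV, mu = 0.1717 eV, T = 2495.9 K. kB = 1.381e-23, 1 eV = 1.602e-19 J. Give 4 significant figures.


Step 1: (E - mu) = 0.5066 - 0.1717 = 0.3349 eV
Step 2: Convert: (E-mu)*eV = 5.365e-20 J
Step 3: x = (E-mu)*eV/(kB*T) = 1.557
Step 4: f = 1/(exp(1.557)+1) = 0.1741

0.1741


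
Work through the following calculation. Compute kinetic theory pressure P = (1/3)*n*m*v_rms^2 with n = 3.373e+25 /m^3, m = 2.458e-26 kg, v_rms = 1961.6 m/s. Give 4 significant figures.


Step 1: v_rms^2 = 1961.6^2 = 3.848e+06
Step 2: n*m = 3.373e+25*2.458e-26 = 0.8291
Step 3: P = (1/3)*0.8291*3.848e+06 = 1.063e+06 Pa

1.063e+06
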